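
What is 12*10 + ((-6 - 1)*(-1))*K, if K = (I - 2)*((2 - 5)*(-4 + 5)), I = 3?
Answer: 99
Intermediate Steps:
K = -3 (K = (3 - 2)*((2 - 5)*(-4 + 5)) = 1*(-3*1) = 1*(-3) = -3)
12*10 + ((-6 - 1)*(-1))*K = 12*10 + ((-6 - 1)*(-1))*(-3) = 120 - 7*(-1)*(-3) = 120 + 7*(-3) = 120 - 21 = 99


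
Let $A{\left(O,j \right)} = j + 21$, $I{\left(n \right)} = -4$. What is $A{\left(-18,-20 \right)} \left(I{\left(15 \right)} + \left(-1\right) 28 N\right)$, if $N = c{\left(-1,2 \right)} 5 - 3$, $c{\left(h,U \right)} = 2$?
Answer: $-200$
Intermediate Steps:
$A{\left(O,j \right)} = 21 + j$
$N = 7$ ($N = 2 \cdot 5 - 3 = 10 - 3 = 7$)
$A{\left(-18,-20 \right)} \left(I{\left(15 \right)} + \left(-1\right) 28 N\right) = \left(21 - 20\right) \left(-4 + \left(-1\right) 28 \cdot 7\right) = 1 \left(-4 - 196\right) = 1 \left(-200\right) = -200$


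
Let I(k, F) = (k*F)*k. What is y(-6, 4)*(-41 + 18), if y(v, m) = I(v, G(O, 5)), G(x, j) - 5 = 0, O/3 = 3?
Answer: -4140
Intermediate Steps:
O = 9 (O = 3*3 = 9)
G(x, j) = 5 (G(x, j) = 5 + 0 = 5)
I(k, F) = F*k² (I(k, F) = (F*k)*k = F*k²)
y(v, m) = 5*v²
y(-6, 4)*(-41 + 18) = (5*(-6)²)*(-41 + 18) = (5*36)*(-23) = 180*(-23) = -4140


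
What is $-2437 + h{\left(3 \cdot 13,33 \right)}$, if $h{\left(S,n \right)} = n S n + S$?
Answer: $40073$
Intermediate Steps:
$h{\left(S,n \right)} = S + S n^{2}$ ($h{\left(S,n \right)} = S n n + S = S n^{2} + S = S + S n^{2}$)
$-2437 + h{\left(3 \cdot 13,33 \right)} = -2437 + 3 \cdot 13 \left(1 + 33^{2}\right) = -2437 + 39 \left(1 + 1089\right) = -2437 + 39 \cdot 1090 = -2437 + 42510 = 40073$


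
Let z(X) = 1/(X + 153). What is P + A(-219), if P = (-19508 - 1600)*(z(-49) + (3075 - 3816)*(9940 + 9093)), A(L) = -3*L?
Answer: 7740087845829/26 ≈ 2.9770e+11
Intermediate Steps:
z(X) = 1/(153 + X)
P = 7740087828747/26 (P = (-19508 - 1600)*(1/(153 - 49) + (3075 - 3816)*(9940 + 9093)) = -21108*(1/104 - 741*19033) = -21108*(1/104 - 14103453) = -21108*(-1466759111/104) = 7740087828747/26 ≈ 2.9770e+11)
P + A(-219) = 7740087828747/26 - 3*(-219) = 7740087828747/26 + 657 = 7740087845829/26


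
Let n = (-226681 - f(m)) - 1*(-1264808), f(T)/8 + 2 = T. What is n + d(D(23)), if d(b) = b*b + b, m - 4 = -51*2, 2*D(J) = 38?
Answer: 1039307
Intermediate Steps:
D(J) = 19 (D(J) = (½)*38 = 19)
m = -98 (m = 4 - 51*2 = 4 - 102 = -98)
f(T) = -16 + 8*T
d(b) = b + b² (d(b) = b² + b = b + b²)
n = 1038927 (n = (-226681 - (-16 + 8*(-98))) - 1*(-1264808) = (-226681 - (-16 - 784)) + 1264808 = (-226681 - 1*(-800)) + 1264808 = (-226681 + 800) + 1264808 = -225881 + 1264808 = 1038927)
n + d(D(23)) = 1038927 + 19*(1 + 19) = 1038927 + 19*20 = 1038927 + 380 = 1039307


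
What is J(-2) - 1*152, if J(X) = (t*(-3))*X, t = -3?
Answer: -170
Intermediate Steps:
J(X) = 9*X (J(X) = (-3*(-3))*X = 9*X)
J(-2) - 1*152 = 9*(-2) - 1*152 = -18 - 152 = -170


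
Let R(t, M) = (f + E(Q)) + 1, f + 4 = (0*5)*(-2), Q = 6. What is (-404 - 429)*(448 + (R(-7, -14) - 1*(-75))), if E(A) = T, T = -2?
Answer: -431494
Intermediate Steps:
E(A) = -2
f = -4 (f = -4 + (0*5)*(-2) = -4 + 0*(-2) = -4 + 0 = -4)
R(t, M) = -5 (R(t, M) = (-4 - 2) + 1 = -6 + 1 = -5)
(-404 - 429)*(448 + (R(-7, -14) - 1*(-75))) = (-404 - 429)*(448 + (-5 - 1*(-75))) = -833*(448 + (-5 + 75)) = -833*(448 + 70) = -833*518 = -431494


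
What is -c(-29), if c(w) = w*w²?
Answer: 24389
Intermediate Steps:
c(w) = w³
-c(-29) = -1*(-29)³ = -1*(-24389) = 24389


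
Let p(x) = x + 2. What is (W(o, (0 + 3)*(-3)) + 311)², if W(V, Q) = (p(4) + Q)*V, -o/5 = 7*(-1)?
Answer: 42436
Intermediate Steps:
p(x) = 2 + x
o = 35 (o = -35*(-1) = -5*(-7) = 35)
W(V, Q) = V*(6 + Q) (W(V, Q) = ((2 + 4) + Q)*V = (6 + Q)*V = V*(6 + Q))
(W(o, (0 + 3)*(-3)) + 311)² = (35*(6 + (0 + 3)*(-3)) + 311)² = (35*(6 + 3*(-3)) + 311)² = (35*(6 - 9) + 311)² = (35*(-3) + 311)² = (-105 + 311)² = 206² = 42436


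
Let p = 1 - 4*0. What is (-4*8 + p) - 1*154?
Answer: -185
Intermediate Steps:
p = 1 (p = 1 + 0 = 1)
(-4*8 + p) - 1*154 = (-4*8 + 1) - 1*154 = (-32 + 1) - 154 = -31 - 154 = -185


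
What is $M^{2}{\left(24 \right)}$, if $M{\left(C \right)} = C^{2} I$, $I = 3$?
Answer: $2985984$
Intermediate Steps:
$M{\left(C \right)} = 3 C^{2}$ ($M{\left(C \right)} = C^{2} \cdot 3 = 3 C^{2}$)
$M^{2}{\left(24 \right)} = \left(3 \cdot 24^{2}\right)^{2} = \left(3 \cdot 576\right)^{2} = 1728^{2} = 2985984$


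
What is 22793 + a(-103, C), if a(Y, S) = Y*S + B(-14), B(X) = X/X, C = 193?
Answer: 2915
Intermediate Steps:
B(X) = 1
a(Y, S) = 1 + S*Y (a(Y, S) = Y*S + 1 = S*Y + 1 = 1 + S*Y)
22793 + a(-103, C) = 22793 + (1 + 193*(-103)) = 22793 + (1 - 19879) = 22793 - 19878 = 2915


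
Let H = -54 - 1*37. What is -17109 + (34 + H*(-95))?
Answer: -8430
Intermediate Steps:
H = -91 (H = -54 - 37 = -91)
-17109 + (34 + H*(-95)) = -17109 + (34 - 91*(-95)) = -17109 + (34 + 8645) = -17109 + 8679 = -8430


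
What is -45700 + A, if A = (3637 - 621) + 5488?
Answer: -37196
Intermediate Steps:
A = 8504 (A = 3016 + 5488 = 8504)
-45700 + A = -45700 + 8504 = -37196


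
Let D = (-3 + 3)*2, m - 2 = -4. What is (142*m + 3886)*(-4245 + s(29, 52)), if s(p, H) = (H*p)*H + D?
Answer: 267163942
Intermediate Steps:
m = -2 (m = 2 - 4 = -2)
D = 0 (D = 0*2 = 0)
s(p, H) = p*H**2 (s(p, H) = (H*p)*H + 0 = p*H**2 + 0 = p*H**2)
(142*m + 3886)*(-4245 + s(29, 52)) = (142*(-2) + 3886)*(-4245 + 29*52**2) = (-284 + 3886)*(-4245 + 29*2704) = 3602*(-4245 + 78416) = 3602*74171 = 267163942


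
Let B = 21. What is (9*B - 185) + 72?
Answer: 76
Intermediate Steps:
(9*B - 185) + 72 = (9*21 - 185) + 72 = (189 - 185) + 72 = 4 + 72 = 76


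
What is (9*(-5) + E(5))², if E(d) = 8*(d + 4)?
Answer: 729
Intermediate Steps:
E(d) = 32 + 8*d (E(d) = 8*(4 + d) = 32 + 8*d)
(9*(-5) + E(5))² = (9*(-5) + (32 + 8*5))² = (-45 + (32 + 40))² = (-45 + 72)² = 27² = 729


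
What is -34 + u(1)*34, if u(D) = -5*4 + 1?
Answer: -680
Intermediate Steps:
u(D) = -19 (u(D) = -20 + 1 = -19)
-34 + u(1)*34 = -34 - 19*34 = -34 - 646 = -680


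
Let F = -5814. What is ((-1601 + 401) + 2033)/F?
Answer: -49/342 ≈ -0.14327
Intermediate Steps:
((-1601 + 401) + 2033)/F = ((-1601 + 401) + 2033)/(-5814) = (-1200 + 2033)*(-1/5814) = 833*(-1/5814) = -49/342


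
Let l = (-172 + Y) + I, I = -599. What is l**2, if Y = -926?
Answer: 2879809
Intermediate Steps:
l = -1697 (l = (-172 - 926) - 599 = -1098 - 599 = -1697)
l**2 = (-1697)**2 = 2879809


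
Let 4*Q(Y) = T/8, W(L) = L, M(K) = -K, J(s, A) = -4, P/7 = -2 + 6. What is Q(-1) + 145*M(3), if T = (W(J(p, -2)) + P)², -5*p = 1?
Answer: -417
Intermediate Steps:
p = -⅕ (p = -⅕*1 = -⅕ ≈ -0.20000)
P = 28 (P = 7*(-2 + 6) = 7*4 = 28)
T = 576 (T = (-4 + 28)² = 24² = 576)
Q(Y) = 18 (Q(Y) = (576/8)/4 = (576*(⅛))/4 = (¼)*72 = 18)
Q(-1) + 145*M(3) = 18 + 145*(-1*3) = 18 + 145*(-3) = 18 - 435 = -417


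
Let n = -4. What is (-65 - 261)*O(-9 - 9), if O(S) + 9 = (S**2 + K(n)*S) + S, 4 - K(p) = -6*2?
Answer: -2934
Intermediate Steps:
K(p) = 16 (K(p) = 4 - (-1)*6*2 = 4 - (-1)*12 = 4 - 1*(-12) = 4 + 12 = 16)
O(S) = -9 + S**2 + 17*S (O(S) = -9 + ((S**2 + 16*S) + S) = -9 + (S**2 + 17*S) = -9 + S**2 + 17*S)
(-65 - 261)*O(-9 - 9) = (-65 - 261)*(-9 + (-9 - 9)**2 + 17*(-9 - 9)) = -326*(-9 + (-18)**2 + 17*(-18)) = -326*(-9 + 324 - 306) = -326*9 = -2934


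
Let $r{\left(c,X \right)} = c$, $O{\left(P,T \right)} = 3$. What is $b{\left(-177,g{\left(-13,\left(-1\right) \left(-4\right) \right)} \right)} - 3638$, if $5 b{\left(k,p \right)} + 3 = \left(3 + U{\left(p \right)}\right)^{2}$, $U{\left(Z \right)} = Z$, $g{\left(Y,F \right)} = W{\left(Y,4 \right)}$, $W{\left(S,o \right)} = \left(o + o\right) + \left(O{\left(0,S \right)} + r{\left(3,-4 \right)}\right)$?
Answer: $- \frac{17904}{5} \approx -3580.8$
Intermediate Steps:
$W{\left(S,o \right)} = 6 + 2 o$ ($W{\left(S,o \right)} = \left(o + o\right) + \left(3 + 3\right) = 2 o + 6 = 6 + 2 o$)
$g{\left(Y,F \right)} = 14$ ($g{\left(Y,F \right)} = 6 + 2 \cdot 4 = 6 + 8 = 14$)
$b{\left(k,p \right)} = - \frac{3}{5} + \frac{\left(3 + p\right)^{2}}{5}$
$b{\left(-177,g{\left(-13,\left(-1\right) \left(-4\right) \right)} \right)} - 3638 = \left(- \frac{3}{5} + \frac{\left(3 + 14\right)^{2}}{5}\right) - 3638 = \left(- \frac{3}{5} + \frac{17^{2}}{5}\right) - 3638 = \left(- \frac{3}{5} + \frac{1}{5} \cdot 289\right) - 3638 = \left(- \frac{3}{5} + \frac{289}{5}\right) - 3638 = \frac{286}{5} - 3638 = - \frac{17904}{5}$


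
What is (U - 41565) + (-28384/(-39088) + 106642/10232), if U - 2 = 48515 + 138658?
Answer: 1820029615667/12498388 ≈ 1.4562e+5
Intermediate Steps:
U = 187175 (U = 2 + (48515 + 138658) = 2 + 187173 = 187175)
(U - 41565) + (-28384/(-39088) + 106642/10232) = (187175 - 41565) + (-28384/(-39088) + 106642/10232) = 145610 + (-28384*(-1/39088) + 106642*(1/10232)) = 145610 + (1774/2443 + 53321/5116) = 145610 + 139338987/12498388 = 1820029615667/12498388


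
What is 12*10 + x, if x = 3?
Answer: 123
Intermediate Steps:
12*10 + x = 12*10 + 3 = 120 + 3 = 123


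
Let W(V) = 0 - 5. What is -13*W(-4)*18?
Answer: 1170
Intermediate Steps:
W(V) = -5
-13*W(-4)*18 = -13*(-5)*18 = 65*18 = 1170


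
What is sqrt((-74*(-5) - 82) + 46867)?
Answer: sqrt(47155) ≈ 217.15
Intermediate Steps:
sqrt((-74*(-5) - 82) + 46867) = sqrt((370 - 82) + 46867) = sqrt(288 + 46867) = sqrt(47155)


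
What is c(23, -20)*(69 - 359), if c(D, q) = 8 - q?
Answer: -8120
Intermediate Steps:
c(23, -20)*(69 - 359) = (8 - 1*(-20))*(69 - 359) = (8 + 20)*(-290) = 28*(-290) = -8120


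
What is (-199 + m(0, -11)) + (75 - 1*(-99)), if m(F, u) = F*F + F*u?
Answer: -25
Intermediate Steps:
m(F, u) = F**2 + F*u
(-199 + m(0, -11)) + (75 - 1*(-99)) = (-199 + 0*(0 - 11)) + (75 - 1*(-99)) = (-199 + 0*(-11)) + (75 + 99) = (-199 + 0) + 174 = -199 + 174 = -25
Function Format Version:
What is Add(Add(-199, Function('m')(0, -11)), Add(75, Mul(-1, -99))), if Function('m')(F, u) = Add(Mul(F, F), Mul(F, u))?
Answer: -25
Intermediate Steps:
Function('m')(F, u) = Add(Pow(F, 2), Mul(F, u))
Add(Add(-199, Function('m')(0, -11)), Add(75, Mul(-1, -99))) = Add(Add(-199, Mul(0, Add(0, -11))), Add(75, Mul(-1, -99))) = Add(Add(-199, Mul(0, -11)), Add(75, 99)) = Add(Add(-199, 0), 174) = Add(-199, 174) = -25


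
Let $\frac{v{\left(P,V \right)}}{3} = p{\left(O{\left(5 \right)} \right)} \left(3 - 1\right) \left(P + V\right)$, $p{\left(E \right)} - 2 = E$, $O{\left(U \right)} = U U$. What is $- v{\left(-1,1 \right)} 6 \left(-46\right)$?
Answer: $0$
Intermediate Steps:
$O{\left(U \right)} = U^{2}$
$p{\left(E \right)} = 2 + E$
$v{\left(P,V \right)} = 162 P + 162 V$ ($v{\left(P,V \right)} = 3 \left(2 + 5^{2}\right) \left(3 - 1\right) \left(P + V\right) = 3 \left(2 + 25\right) 2 \left(P + V\right) = 3 \cdot 27 \cdot 2 \left(P + V\right) = 3 \cdot 54 \left(P + V\right) = 3 \left(54 P + 54 V\right) = 162 P + 162 V$)
$- v{\left(-1,1 \right)} 6 \left(-46\right) = - (162 \left(-1\right) + 162 \cdot 1) 6 \left(-46\right) = - (-162 + 162) 6 \left(-46\right) = \left(-1\right) 0 \cdot 6 \left(-46\right) = 0 \cdot 6 \left(-46\right) = 0 \left(-46\right) = 0$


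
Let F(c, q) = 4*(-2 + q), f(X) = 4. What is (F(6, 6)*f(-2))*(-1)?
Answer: -64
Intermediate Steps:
F(c, q) = -8 + 4*q
(F(6, 6)*f(-2))*(-1) = ((-8 + 4*6)*4)*(-1) = ((-8 + 24)*4)*(-1) = (16*4)*(-1) = 64*(-1) = -64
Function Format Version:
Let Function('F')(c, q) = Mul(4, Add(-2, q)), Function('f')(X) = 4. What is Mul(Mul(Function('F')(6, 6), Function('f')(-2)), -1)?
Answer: -64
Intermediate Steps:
Function('F')(c, q) = Add(-8, Mul(4, q))
Mul(Mul(Function('F')(6, 6), Function('f')(-2)), -1) = Mul(Mul(Add(-8, Mul(4, 6)), 4), -1) = Mul(Mul(Add(-8, 24), 4), -1) = Mul(Mul(16, 4), -1) = Mul(64, -1) = -64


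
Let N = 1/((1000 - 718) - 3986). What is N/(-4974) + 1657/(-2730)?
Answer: -1696003419/2794260560 ≈ -0.60696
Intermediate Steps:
N = -1/3704 (N = 1/(282 - 3986) = 1/(-3704) = -1/3704 ≈ -0.00026998)
N/(-4974) + 1657/(-2730) = -1/3704/(-4974) + 1657/(-2730) = -1/3704*(-1/4974) + 1657*(-1/2730) = 1/18423696 - 1657/2730 = -1696003419/2794260560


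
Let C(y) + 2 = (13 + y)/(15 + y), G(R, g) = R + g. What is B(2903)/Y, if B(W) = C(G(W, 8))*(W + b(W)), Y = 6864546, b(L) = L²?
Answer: -186999648/152164103 ≈ -1.2289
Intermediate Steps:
C(y) = -2 + (13 + y)/(15 + y)
B(W) = (-25 - W)*(W + W²)/(23 + W) (B(W) = ((-17 - (W + 8))/(15 + (W + 8)))*(W + W²) = ((-17 - (8 + W))/(15 + (8 + W)))*(W + W²) = ((-17 + (-8 - W))/(23 + W))*(W + W²) = ((-25 - W)/(23 + W))*(W + W²) = (-25 - W)*(W + W²)/(23 + W))
B(2903)/Y = -1*2903*(1 + 2903)*(25 + 2903)/(23 + 2903)/6864546 = -1*2903*2904*2928/2926*(1/6864546) = -1*2903*1/2926*2904*2928*(1/6864546) = -1121997888/133*1/6864546 = -186999648/152164103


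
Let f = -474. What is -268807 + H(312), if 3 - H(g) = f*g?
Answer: -120916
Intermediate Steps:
H(g) = 3 + 474*g (H(g) = 3 - (-474)*g = 3 + 474*g)
-268807 + H(312) = -268807 + (3 + 474*312) = -268807 + (3 + 147888) = -268807 + 147891 = -120916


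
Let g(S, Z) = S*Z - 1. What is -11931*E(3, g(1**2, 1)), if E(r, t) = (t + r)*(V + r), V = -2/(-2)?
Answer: -143172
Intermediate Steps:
g(S, Z) = -1 + S*Z
V = 1 (V = -2*(-1/2) = 1)
E(r, t) = (1 + r)*(r + t) (E(r, t) = (t + r)*(1 + r) = (r + t)*(1 + r) = (1 + r)*(r + t))
-11931*E(3, g(1**2, 1)) = -11931*(3 + (-1 + 1**2*1) + 3**2 + 3*(-1 + 1**2*1)) = -11931*(3 + (-1 + 1*1) + 9 + 3*(-1 + 1*1)) = -11931*(3 + (-1 + 1) + 9 + 3*(-1 + 1)) = -11931*(3 + 0 + 9 + 3*0) = -11931*(3 + 0 + 9 + 0) = -11931*12 = -143172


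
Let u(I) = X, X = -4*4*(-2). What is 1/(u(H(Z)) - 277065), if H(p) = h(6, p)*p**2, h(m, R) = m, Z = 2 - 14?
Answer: -1/277033 ≈ -3.6097e-6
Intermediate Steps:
Z = -12
H(p) = 6*p**2
X = 32 (X = -16*(-2) = 32)
u(I) = 32
1/(u(H(Z)) - 277065) = 1/(32 - 277065) = 1/(-277033) = -1/277033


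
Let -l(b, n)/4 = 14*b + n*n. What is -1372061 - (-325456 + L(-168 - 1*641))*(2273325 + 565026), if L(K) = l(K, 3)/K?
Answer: 747447892188023/809 ≈ 9.2392e+11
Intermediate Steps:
l(b, n) = -56*b - 4*n**2 (l(b, n) = -4*(14*b + n*n) = -4*(14*b + n**2) = -4*(n**2 + 14*b) = -56*b - 4*n**2)
L(K) = (-36 - 56*K)/K (L(K) = (-56*K - 4*3**2)/K = (-56*K - 4*9)/K = (-56*K - 36)/K = (-36 - 56*K)/K)
-1372061 - (-325456 + L(-168 - 1*641))*(2273325 + 565026) = -1372061 - (-325456 + (-56 - 36/(-168 - 1*641)))*(2273325 + 565026) = -1372061 - (-325456 + (-56 - 36/(-168 - 641)))*2838351 = -1372061 - (-325456 + (-56 - 36/(-809)))*2838351 = -1372061 - (-325456 + (-56 - 36*(-1/809)))*2838351 = -1372061 - (-325456 + (-56 + 36/809))*2838351 = -1372061 - (-325456 - 45268/809)*2838351 = -1372061 - (-263339172)*2838351/809 = -1372061 - 1*(-747449002185372/809) = -1372061 + 747449002185372/809 = 747447892188023/809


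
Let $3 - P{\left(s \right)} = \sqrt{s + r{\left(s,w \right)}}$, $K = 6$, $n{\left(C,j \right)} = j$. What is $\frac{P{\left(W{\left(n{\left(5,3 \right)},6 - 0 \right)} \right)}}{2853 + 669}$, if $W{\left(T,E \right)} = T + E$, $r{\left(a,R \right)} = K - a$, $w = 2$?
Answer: $\frac{1}{1174} - \frac{\sqrt{6}}{3522} \approx 0.00015631$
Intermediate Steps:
$r{\left(a,R \right)} = 6 - a$
$W{\left(T,E \right)} = E + T$
$P{\left(s \right)} = 3 - \sqrt{6}$ ($P{\left(s \right)} = 3 - \sqrt{s - \left(-6 + s\right)} = 3 - \sqrt{6}$)
$\frac{P{\left(W{\left(n{\left(5,3 \right)},6 - 0 \right)} \right)}}{2853 + 669} = \frac{3 - \sqrt{6}}{2853 + 669} = \frac{3 - \sqrt{6}}{3522} = \frac{1}{1174} - \frac{\sqrt{6}}{3522}$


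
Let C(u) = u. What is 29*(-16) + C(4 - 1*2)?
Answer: -462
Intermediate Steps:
29*(-16) + C(4 - 1*2) = 29*(-16) + (4 - 1*2) = -464 + (4 - 2) = -464 + 2 = -462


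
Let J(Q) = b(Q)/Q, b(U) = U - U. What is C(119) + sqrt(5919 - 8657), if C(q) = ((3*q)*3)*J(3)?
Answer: 37*I*sqrt(2) ≈ 52.326*I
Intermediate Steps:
b(U) = 0
J(Q) = 0 (J(Q) = 0/Q = 0)
C(q) = 0 (C(q) = ((3*q)*3)*0 = (9*q)*0 = 0)
C(119) + sqrt(5919 - 8657) = 0 + sqrt(5919 - 8657) = 0 + sqrt(-2738) = 0 + 37*I*sqrt(2) = 37*I*sqrt(2)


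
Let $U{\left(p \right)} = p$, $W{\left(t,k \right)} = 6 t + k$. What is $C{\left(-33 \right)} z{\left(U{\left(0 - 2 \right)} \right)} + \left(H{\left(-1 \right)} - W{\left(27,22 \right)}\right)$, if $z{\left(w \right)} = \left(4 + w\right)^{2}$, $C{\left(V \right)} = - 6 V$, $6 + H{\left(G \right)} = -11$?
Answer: $591$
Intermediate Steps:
$H{\left(G \right)} = -17$ ($H{\left(G \right)} = -6 - 11 = -17$)
$W{\left(t,k \right)} = k + 6 t$
$C{\left(-33 \right)} z{\left(U{\left(0 - 2 \right)} \right)} + \left(H{\left(-1 \right)} - W{\left(27,22 \right)}\right) = \left(-6\right) \left(-33\right) \left(4 + \left(0 - 2\right)\right)^{2} - \left(39 + 162\right) = 198 \left(4 - 2\right)^{2} - 201 = 198 \cdot 2^{2} - 201 = 198 \cdot 4 - 201 = 792 - 201 = 591$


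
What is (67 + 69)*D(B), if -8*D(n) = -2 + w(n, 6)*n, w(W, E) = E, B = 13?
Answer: -1292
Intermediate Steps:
D(n) = ¼ - 3*n/4 (D(n) = -(-2 + 6*n)/8 = ¼ - 3*n/4)
(67 + 69)*D(B) = (67 + 69)*(¼ - ¾*13) = 136*(¼ - 39/4) = 136*(-19/2) = -1292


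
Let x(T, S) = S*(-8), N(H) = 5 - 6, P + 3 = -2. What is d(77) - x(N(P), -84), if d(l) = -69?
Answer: -741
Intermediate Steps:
P = -5 (P = -3 - 2 = -5)
N(H) = -1
x(T, S) = -8*S
d(77) - x(N(P), -84) = -69 - (-8)*(-84) = -69 - 1*672 = -69 - 672 = -741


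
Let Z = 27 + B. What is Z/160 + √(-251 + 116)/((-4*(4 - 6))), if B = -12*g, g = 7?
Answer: -57/160 + 3*I*√15/8 ≈ -0.35625 + 1.4524*I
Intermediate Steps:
B = -84 (B = -12*7 = -84)
Z = -57 (Z = 27 - 84 = -57)
Z/160 + √(-251 + 116)/((-4*(4 - 6))) = -57/160 + √(-251 + 116)/((-4*(4 - 6))) = -57*1/160 + √(-135)/((-4*(-2))) = -57/160 + (3*I*√15)/8 = -57/160 + (3*I*√15)*(⅛) = -57/160 + 3*I*√15/8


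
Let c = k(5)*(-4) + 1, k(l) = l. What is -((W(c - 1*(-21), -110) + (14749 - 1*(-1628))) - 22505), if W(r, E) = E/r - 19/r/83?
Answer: 1026397/166 ≈ 6183.1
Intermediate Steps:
c = -19 (c = 5*(-4) + 1 = -20 + 1 = -19)
W(r, E) = -19/(83*r) + E/r (W(r, E) = E/r - 19/r*(1/83) = E/r - 19/(83*r) = -19/(83*r) + E/r)
-((W(c - 1*(-21), -110) + (14749 - 1*(-1628))) - 22505) = -(((-19/83 - 110)/(-19 - 1*(-21)) + (14749 - 1*(-1628))) - 22505) = -((-9149/83/(-19 + 21) + (14749 + 1628)) - 22505) = -((-9149/83/2 + 16377) - 22505) = -(((½)*(-9149/83) + 16377) - 22505) = -((-9149/166 + 16377) - 22505) = -(2709433/166 - 22505) = -1*(-1026397/166) = 1026397/166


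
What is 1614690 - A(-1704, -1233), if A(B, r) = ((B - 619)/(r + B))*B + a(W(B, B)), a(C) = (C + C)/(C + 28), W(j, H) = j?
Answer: 662899473998/410201 ≈ 1.6160e+6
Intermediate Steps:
a(C) = 2*C/(28 + C) (a(C) = (2*C)/(28 + C) = 2*C/(28 + C))
A(B, r) = 2*B/(28 + B) + B*(-619 + B)/(B + r) (A(B, r) = ((B - 619)/(r + B))*B + 2*B/(28 + B) = ((-619 + B)/(B + r))*B + 2*B/(28 + B) = B*(-619 + B)/(B + r) + 2*B/(28 + B) = 2*B/(28 + B) + B*(-619 + B)/(B + r))
1614690 - A(-1704, -1233) = 1614690 - (-1704)*(2*(-1704) + 2*(-1233) + (-619 - 1704)*(28 - 1704))/((28 - 1704)*(-1704 - 1233)) = 1614690 - (-1704)*(-3408 - 2466 - 2323*(-1676))/((-1676)*(-2937)) = 1614690 - (-1704)*(-1)*(-1)*(-3408 - 2466 + 3893348)/(1676*2937) = 1614690 - (-1704)*(-1)*(-1)*3887474/(1676*2937) = 1614690 - 1*(-552021308/410201) = 1614690 + 552021308/410201 = 662899473998/410201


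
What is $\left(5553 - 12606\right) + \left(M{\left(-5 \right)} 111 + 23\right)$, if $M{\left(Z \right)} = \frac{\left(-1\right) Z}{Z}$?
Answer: $-7141$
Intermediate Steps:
$M{\left(Z \right)} = -1$
$\left(5553 - 12606\right) + \left(M{\left(-5 \right)} 111 + 23\right) = \left(5553 - 12606\right) + \left(\left(-1\right) 111 + 23\right) = -7053 + \left(-111 + 23\right) = -7053 - 88 = -7141$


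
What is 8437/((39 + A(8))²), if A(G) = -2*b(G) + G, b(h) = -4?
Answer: 767/275 ≈ 2.7891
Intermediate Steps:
A(G) = 8 + G (A(G) = -2*(-4) + G = 8 + G)
8437/((39 + A(8))²) = 8437/((39 + (8 + 8))²) = 8437/((39 + 16)²) = 8437/(55²) = 8437/3025 = 8437*(1/3025) = 767/275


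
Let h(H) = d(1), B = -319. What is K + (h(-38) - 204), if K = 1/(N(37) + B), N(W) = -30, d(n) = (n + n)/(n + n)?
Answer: -70848/349 ≈ -203.00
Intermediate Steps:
d(n) = 1 (d(n) = (2*n)/((2*n)) = (2*n)*(1/(2*n)) = 1)
h(H) = 1
K = -1/349 (K = 1/(-30 - 319) = 1/(-349) = -1/349 ≈ -0.0028653)
K + (h(-38) - 204) = -1/349 + (1 - 204) = -1/349 - 203 = -70848/349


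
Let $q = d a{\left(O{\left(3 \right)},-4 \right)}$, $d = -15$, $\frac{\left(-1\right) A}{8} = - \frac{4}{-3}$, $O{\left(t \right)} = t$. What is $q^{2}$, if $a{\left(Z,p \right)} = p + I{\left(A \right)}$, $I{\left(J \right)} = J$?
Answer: $48400$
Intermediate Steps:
$A = - \frac{32}{3}$ ($A = - 8 \left(- \frac{4}{-3}\right) = - 8 \left(\left(-4\right) \left(- \frac{1}{3}\right)\right) = \left(-8\right) \frac{4}{3} = - \frac{32}{3} \approx -10.667$)
$a{\left(Z,p \right)} = - \frac{32}{3} + p$ ($a{\left(Z,p \right)} = p - \frac{32}{3} = - \frac{32}{3} + p$)
$q = 220$ ($q = - 15 \left(- \frac{32}{3} - 4\right) = \left(-15\right) \left(- \frac{44}{3}\right) = 220$)
$q^{2} = 220^{2} = 48400$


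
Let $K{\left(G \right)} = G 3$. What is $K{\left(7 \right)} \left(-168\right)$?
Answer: $-3528$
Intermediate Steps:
$K{\left(G \right)} = 3 G$
$K{\left(7 \right)} \left(-168\right) = 3 \cdot 7 \left(-168\right) = 21 \left(-168\right) = -3528$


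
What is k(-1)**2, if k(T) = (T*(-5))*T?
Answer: 25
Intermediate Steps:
k(T) = -5*T**2 (k(T) = (-5*T)*T = -5*T**2)
k(-1)**2 = (-5*(-1)**2)**2 = (-5*1)**2 = (-5)**2 = 25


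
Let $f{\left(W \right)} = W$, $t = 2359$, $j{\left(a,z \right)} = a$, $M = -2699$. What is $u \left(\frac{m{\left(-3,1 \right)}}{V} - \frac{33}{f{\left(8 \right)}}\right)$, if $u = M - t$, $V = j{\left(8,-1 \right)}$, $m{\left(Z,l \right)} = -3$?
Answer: $22761$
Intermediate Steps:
$V = 8$
$u = -5058$ ($u = -2699 - 2359 = -5058$)
$u \left(\frac{m{\left(-3,1 \right)}}{V} - \frac{33}{f{\left(8 \right)}}\right) = - 5058 \left(- \frac{3}{8} - \frac{33}{8}\right) = \left(-5058\right) \left(- \frac{9}{2}\right) = 22761$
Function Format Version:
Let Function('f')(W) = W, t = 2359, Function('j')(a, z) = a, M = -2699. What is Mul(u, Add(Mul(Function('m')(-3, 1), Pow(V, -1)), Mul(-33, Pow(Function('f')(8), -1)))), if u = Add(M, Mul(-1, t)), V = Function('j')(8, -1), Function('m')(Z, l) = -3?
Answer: 22761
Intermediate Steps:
V = 8
u = -5058 (u = Add(-2699, Mul(-1, 2359)) = Add(-2699, -2359) = -5058)
Mul(u, Add(Mul(Function('m')(-3, 1), Pow(V, -1)), Mul(-33, Pow(Function('f')(8), -1)))) = Mul(-5058, Add(Mul(-3, Pow(8, -1)), Mul(-33, Pow(8, -1)))) = Mul(-5058, Add(Mul(-3, Rational(1, 8)), Mul(-33, Rational(1, 8)))) = Mul(-5058, Add(Rational(-3, 8), Rational(-33, 8))) = Mul(-5058, Rational(-9, 2)) = 22761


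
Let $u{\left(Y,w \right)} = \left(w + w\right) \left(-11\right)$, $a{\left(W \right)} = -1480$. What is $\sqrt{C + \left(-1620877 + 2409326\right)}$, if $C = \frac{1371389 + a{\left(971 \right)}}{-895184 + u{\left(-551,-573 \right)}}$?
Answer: $\frac{\sqrt{614156350525458314}}{882578} \approx 887.95$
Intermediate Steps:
$u{\left(Y,w \right)} = - 22 w$ ($u{\left(Y,w \right)} = 2 w \left(-11\right) = - 22 w$)
$C = - \frac{1369909}{882578}$ ($C = \frac{1371389 - 1480}{-895184 - -12606} = \frac{1369909}{-895184 + 12606} = \frac{1369909}{-882578} = 1369909 \left(- \frac{1}{882578}\right) = - \frac{1369909}{882578} \approx -1.5522$)
$\sqrt{C + \left(-1620877 + 2409326\right)} = \sqrt{- \frac{1369909}{882578} + \left(-1620877 + 2409326\right)} = \sqrt{- \frac{1369909}{882578} + 788449} = \sqrt{\frac{695866371613}{882578}} = \frac{\sqrt{614156350525458314}}{882578}$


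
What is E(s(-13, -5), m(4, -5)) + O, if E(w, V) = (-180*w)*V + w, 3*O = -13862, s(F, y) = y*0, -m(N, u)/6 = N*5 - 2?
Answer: -13862/3 ≈ -4620.7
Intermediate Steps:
m(N, u) = 12 - 30*N (m(N, u) = -6*(N*5 - 2) = -6*(5*N - 2) = -6*(-2 + 5*N) = 12 - 30*N)
s(F, y) = 0
O = -13862/3 (O = (1/3)*(-13862) = -13862/3 ≈ -4620.7)
E(w, V) = w - 180*V*w (E(w, V) = -180*V*w + w = w - 180*V*w)
E(s(-13, -5), m(4, -5)) + O = 0*(1 - 180*(12 - 30*4)) - 13862/3 = 0*(1 - 180*(12 - 120)) - 13862/3 = 0*(1 - 180*(-108)) - 13862/3 = 0*(1 + 19440) - 13862/3 = 0*19441 - 13862/3 = 0 - 13862/3 = -13862/3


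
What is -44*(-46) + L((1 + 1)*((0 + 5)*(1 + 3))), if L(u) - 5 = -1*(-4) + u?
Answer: 2073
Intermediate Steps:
L(u) = 9 + u (L(u) = 5 + (-1*(-4) + u) = 5 + (4 + u) = 9 + u)
-44*(-46) + L((1 + 1)*((0 + 5)*(1 + 3))) = -44*(-46) + (9 + (1 + 1)*((0 + 5)*(1 + 3))) = 2024 + (9 + 2*(5*4)) = 2024 + (9 + 2*20) = 2024 + (9 + 40) = 2024 + 49 = 2073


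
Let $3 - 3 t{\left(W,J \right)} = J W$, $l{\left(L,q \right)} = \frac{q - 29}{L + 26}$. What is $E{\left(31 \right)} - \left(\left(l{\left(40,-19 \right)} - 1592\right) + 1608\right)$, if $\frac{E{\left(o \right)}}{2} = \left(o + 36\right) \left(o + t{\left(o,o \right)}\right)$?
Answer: $- \frac{1275514}{33} \approx -38652.0$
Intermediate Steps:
$l{\left(L,q \right)} = \frac{-29 + q}{26 + L}$
$t{\left(W,J \right)} = 1 - \frac{J W}{3}$
$E{\left(o \right)} = 2 \left(36 + o\right) \left(1 + o - \frac{o^{2}}{3}\right)$ ($E{\left(o \right)} = 2 \left(o + 36\right) \left(o - \left(-1 + \frac{o o}{3}\right)\right) = 2 \left(36 + o\right) \left(o - \left(-1 + \frac{o^{2}}{3}\right)\right) = 2 \left(36 + o\right) \left(1 + o - \frac{o^{2}}{3}\right)$)
$E{\left(31 \right)} - \left(\left(l{\left(40,-19 \right)} - 1592\right) + 1608\right) = \left(72 - 22 \cdot 31^{2} + 74 \cdot 31 - \frac{2 \cdot 31^{3}}{3}\right) - \left(\left(\frac{-29 - 19}{26 + 40} - 1592\right) + 1608\right) = \left(72 - 21142 + 2294 - \frac{59582}{3}\right) - \left(\left(\frac{1}{66} \left(-48\right) - 1592\right) + 1608\right) = - \frac{115910}{3} - \left(\left(- \frac{8}{11} - 1592\right) + 1608\right) = - \frac{115910}{3} - \left(- \frac{17520}{11} + 1608\right) = - \frac{115910}{3} - \frac{168}{11} = - \frac{1275514}{33}$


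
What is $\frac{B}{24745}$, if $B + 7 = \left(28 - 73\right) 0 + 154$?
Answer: $\frac{3}{505} \approx 0.0059406$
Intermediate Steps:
$B = 147$ ($B = -7 + \left(\left(28 - 73\right) 0 + 154\right) = -7 + \left(\left(-45\right) 0 + 154\right) = -7 + \left(0 + 154\right) = -7 + 154 = 147$)
$\frac{B}{24745} = \frac{147}{24745} = 147 \cdot \frac{1}{24745} = \frac{3}{505}$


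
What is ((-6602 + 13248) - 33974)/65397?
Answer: -27328/65397 ≈ -0.41788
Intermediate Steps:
((-6602 + 13248) - 33974)/65397 = (6646 - 33974)*(1/65397) = -27328*1/65397 = -27328/65397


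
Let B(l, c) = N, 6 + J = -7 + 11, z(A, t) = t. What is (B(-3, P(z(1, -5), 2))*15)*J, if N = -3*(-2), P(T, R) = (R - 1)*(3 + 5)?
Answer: -180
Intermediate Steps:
P(T, R) = -8 + 8*R (P(T, R) = (-1 + R)*8 = -8 + 8*R)
J = -2 (J = -6 + (-7 + 11) = -6 + 4 = -2)
N = 6
B(l, c) = 6
(B(-3, P(z(1, -5), 2))*15)*J = (6*15)*(-2) = 90*(-2) = -180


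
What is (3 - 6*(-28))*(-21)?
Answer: -3591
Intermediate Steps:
(3 - 6*(-28))*(-21) = (3 + 168)*(-21) = 171*(-21) = -3591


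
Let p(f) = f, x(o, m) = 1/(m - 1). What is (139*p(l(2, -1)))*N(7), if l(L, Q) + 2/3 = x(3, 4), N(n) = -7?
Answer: 973/3 ≈ 324.33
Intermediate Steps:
x(o, m) = 1/(-1 + m)
l(L, Q) = -⅓ (l(L, Q) = -⅔ + 1/(-1 + 4) = -⅔ + 1/3 = -⅔ + ⅓ = -⅓)
(139*p(l(2, -1)))*N(7) = (139*(-⅓))*(-7) = -139/3*(-7) = 973/3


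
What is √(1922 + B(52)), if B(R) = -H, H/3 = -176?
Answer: 35*√2 ≈ 49.497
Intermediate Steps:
H = -528 (H = 3*(-176) = -528)
B(R) = 528 (B(R) = -1*(-528) = 528)
√(1922 + B(52)) = √(1922 + 528) = √2450 = 35*√2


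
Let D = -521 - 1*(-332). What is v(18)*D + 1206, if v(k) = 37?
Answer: -5787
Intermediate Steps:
D = -189 (D = -521 + 332 = -189)
v(18)*D + 1206 = 37*(-189) + 1206 = -6993 + 1206 = -5787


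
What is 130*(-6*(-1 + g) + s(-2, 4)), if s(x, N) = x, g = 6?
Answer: -4160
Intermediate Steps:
130*(-6*(-1 + g) + s(-2, 4)) = 130*(-6*(-1 + 6) - 2) = 130*(-6*5 - 2) = 130*(-30 - 2) = 130*(-32) = -4160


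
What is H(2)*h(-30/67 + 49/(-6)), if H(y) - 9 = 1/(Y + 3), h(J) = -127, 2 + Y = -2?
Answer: -1016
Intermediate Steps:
Y = -4 (Y = -2 - 2 = -4)
H(y) = 8 (H(y) = 9 + 1/(-4 + 3) = 9 + 1/(-1) = 9 - 1 = 8)
H(2)*h(-30/67 + 49/(-6)) = 8*(-127) = -1016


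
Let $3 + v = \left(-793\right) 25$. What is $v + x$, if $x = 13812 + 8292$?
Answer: $2276$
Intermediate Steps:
$v = -19828$ ($v = -3 - 19825 = -19828$)
$x = 22104$
$v + x = -19828 + 22104 = 2276$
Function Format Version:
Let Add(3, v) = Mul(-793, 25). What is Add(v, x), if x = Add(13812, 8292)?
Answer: 2276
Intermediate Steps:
v = -19828 (v = Add(-3, Mul(-793, 25)) = Add(-3, -19825) = -19828)
x = 22104
Add(v, x) = Add(-19828, 22104) = 2276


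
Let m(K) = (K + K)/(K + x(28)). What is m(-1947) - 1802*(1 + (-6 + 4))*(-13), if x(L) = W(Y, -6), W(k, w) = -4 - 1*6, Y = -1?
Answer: -45840788/1957 ≈ -23424.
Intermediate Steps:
W(k, w) = -10 (W(k, w) = -4 - 6 = -10)
x(L) = -10
m(K) = 2*K/(-10 + K) (m(K) = (K + K)/(K - 10) = (2*K)/(-10 + K) = 2*K/(-10 + K))
m(-1947) - 1802*(1 + (-6 + 4))*(-13) = 2*(-1947)/(-10 - 1947) - 1802*(1 + (-6 + 4))*(-13) = 2*(-1947)/(-1957) - 1802*(1 - 2)*(-13) = 2*(-1947)*(-1/1957) - 1802*(-1*(-13)) = 3894/1957 - 1802*13 = 3894/1957 - 1*23426 = 3894/1957 - 23426 = -45840788/1957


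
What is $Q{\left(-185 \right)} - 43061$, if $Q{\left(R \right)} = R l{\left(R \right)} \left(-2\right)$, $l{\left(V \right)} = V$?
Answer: $-111511$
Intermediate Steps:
$Q{\left(R \right)} = - 2 R^{2}$ ($Q{\left(R \right)} = R R \left(-2\right) = R^{2} \left(-2\right) = - 2 R^{2}$)
$Q{\left(-185 \right)} - 43061 = - 2 \left(-185\right)^{2} - 43061 = \left(-2\right) 34225 - 43061 = -68450 - 43061 = -111511$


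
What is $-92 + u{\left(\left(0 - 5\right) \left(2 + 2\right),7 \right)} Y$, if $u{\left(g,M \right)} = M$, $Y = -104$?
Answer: $-820$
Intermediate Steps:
$-92 + u{\left(\left(0 - 5\right) \left(2 + 2\right),7 \right)} Y = -92 + 7 \left(-104\right) = -92 - 728 = -820$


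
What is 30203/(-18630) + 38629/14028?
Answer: 49328431/43556940 ≈ 1.1325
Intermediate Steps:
30203/(-18630) + 38629/14028 = 30203*(-1/18630) + 38629*(1/14028) = -30203/18630 + 38629/14028 = 49328431/43556940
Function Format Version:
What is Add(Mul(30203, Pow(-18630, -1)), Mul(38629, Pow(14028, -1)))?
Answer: Rational(49328431, 43556940) ≈ 1.1325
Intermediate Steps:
Add(Mul(30203, Pow(-18630, -1)), Mul(38629, Pow(14028, -1))) = Add(Mul(30203, Rational(-1, 18630)), Mul(38629, Rational(1, 14028))) = Add(Rational(-30203, 18630), Rational(38629, 14028)) = Rational(49328431, 43556940)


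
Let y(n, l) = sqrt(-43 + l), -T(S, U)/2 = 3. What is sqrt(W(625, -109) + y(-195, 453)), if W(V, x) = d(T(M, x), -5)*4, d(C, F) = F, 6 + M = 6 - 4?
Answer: sqrt(-20 + sqrt(410)) ≈ 0.49845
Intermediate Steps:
M = -4 (M = -6 + (6 - 4) = -6 + 2 = -4)
T(S, U) = -6 (T(S, U) = -2*3 = -6)
W(V, x) = -20 (W(V, x) = -5*4 = -20)
sqrt(W(625, -109) + y(-195, 453)) = sqrt(-20 + sqrt(-43 + 453)) = sqrt(-20 + sqrt(410))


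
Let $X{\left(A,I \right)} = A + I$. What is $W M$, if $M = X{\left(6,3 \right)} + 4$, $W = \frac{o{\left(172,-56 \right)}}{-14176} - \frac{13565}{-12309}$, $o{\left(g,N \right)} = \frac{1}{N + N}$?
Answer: $\frac{279985232657}{19543147008} \approx 14.327$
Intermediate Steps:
$o{\left(g,N \right)} = \frac{1}{2 N}$
$W = \frac{21537325589}{19543147008}$ ($W = \frac{\frac{1}{2} \frac{1}{-56}}{-14176} - \frac{13565}{-12309} = \frac{1}{2} \left(- \frac{1}{56}\right) \left(- \frac{1}{14176}\right) - - \frac{13565}{12309} = \left(- \frac{1}{112}\right) \left(- \frac{1}{14176}\right) + \frac{13565}{12309} = \frac{1}{1587712} + \frac{13565}{12309} = \frac{21537325589}{19543147008} \approx 1.102$)
$M = 13$ ($M = \left(6 + 3\right) + 4 = 9 + 4 = 13$)
$W M = \frac{21537325589}{19543147008} \cdot 13 = \frac{279985232657}{19543147008}$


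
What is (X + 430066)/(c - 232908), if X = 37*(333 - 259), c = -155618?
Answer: -216402/194263 ≈ -1.1140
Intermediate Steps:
X = 2738 (X = 37*74 = 2738)
(X + 430066)/(c - 232908) = (2738 + 430066)/(-155618 - 232908) = 432804/(-388526) = 432804*(-1/388526) = -216402/194263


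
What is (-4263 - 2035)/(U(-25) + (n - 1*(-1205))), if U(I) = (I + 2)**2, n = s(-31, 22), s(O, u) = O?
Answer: -6298/1703 ≈ -3.6982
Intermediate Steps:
n = -31
U(I) = (2 + I)**2
(-4263 - 2035)/(U(-25) + (n - 1*(-1205))) = (-4263 - 2035)/((2 - 25)**2 + (-31 - 1*(-1205))) = -6298/((-23)**2 + (-31 + 1205)) = -6298/(529 + 1174) = -6298/1703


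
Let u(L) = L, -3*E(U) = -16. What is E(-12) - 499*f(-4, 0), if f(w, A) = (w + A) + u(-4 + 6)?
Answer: 3010/3 ≈ 1003.3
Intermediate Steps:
E(U) = 16/3 (E(U) = -⅓*(-16) = 16/3)
f(w, A) = 2 + A + w (f(w, A) = (w + A) + (-4 + 6) = (A + w) + 2 = 2 + A + w)
E(-12) - 499*f(-4, 0) = 16/3 - 499*(2 + 0 - 4) = 16/3 - 499*(-2) = 16/3 + 998 = 3010/3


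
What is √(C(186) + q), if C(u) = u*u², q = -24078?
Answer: √6410778 ≈ 2532.0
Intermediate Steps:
C(u) = u³
√(C(186) + q) = √(186³ - 24078) = √(6434856 - 24078) = √6410778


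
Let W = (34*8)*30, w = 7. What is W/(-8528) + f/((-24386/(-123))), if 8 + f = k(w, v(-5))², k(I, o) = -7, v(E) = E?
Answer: -9748941/12997738 ≈ -0.75005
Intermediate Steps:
W = 8160 (W = 272*30 = 8160)
f = 41 (f = -8 + (-7)² = -8 + 49 = 41)
W/(-8528) + f/((-24386/(-123))) = 8160/(-8528) + 41/((-24386/(-123))) = 8160*(-1/8528) + 41/((-24386*(-1/123))) = -510/533 + 41/(24386/123) = -510/533 + 41*(123/24386) = -510/533 + 5043/24386 = -9748941/12997738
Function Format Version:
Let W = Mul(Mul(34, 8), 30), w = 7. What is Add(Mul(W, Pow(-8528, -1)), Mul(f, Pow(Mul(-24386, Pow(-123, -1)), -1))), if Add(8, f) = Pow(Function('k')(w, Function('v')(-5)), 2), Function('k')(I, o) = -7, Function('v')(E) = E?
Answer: Rational(-9748941, 12997738) ≈ -0.75005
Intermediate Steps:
W = 8160 (W = Mul(272, 30) = 8160)
f = 41 (f = Add(-8, Pow(-7, 2)) = Add(-8, 49) = 41)
Add(Mul(W, Pow(-8528, -1)), Mul(f, Pow(Mul(-24386, Pow(-123, -1)), -1))) = Add(Mul(8160, Pow(-8528, -1)), Mul(41, Pow(Mul(-24386, Pow(-123, -1)), -1))) = Add(Mul(8160, Rational(-1, 8528)), Mul(41, Pow(Mul(-24386, Rational(-1, 123)), -1))) = Add(Rational(-510, 533), Mul(41, Pow(Rational(24386, 123), -1))) = Add(Rational(-510, 533), Mul(41, Rational(123, 24386))) = Add(Rational(-510, 533), Rational(5043, 24386)) = Rational(-9748941, 12997738)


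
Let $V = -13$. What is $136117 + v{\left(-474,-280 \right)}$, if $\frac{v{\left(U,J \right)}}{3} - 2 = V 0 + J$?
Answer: $135283$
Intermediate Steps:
$v{\left(U,J \right)} = 6 + 3 J$ ($v{\left(U,J \right)} = 6 + 3 \left(\left(-13\right) 0 + J\right) = 6 + 3 \left(0 + J\right) = 6 + 3 J$)
$136117 + v{\left(-474,-280 \right)} = 136117 + \left(6 + 3 \left(-280\right)\right) = 136117 + \left(6 - 840\right) = 136117 - 834 = 135283$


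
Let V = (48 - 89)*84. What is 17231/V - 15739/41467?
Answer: -768722993/142812348 ≈ -5.3828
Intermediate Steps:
V = -3444 (V = -41*84 = -3444)
17231/V - 15739/41467 = 17231/(-3444) - 15739/41467 = 17231*(-1/3444) - 15739*1/41467 = -17231/3444 - 15739/41467 = -768722993/142812348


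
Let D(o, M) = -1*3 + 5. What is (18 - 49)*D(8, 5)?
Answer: -62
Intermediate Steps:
D(o, M) = 2 (D(o, M) = -3 + 5 = 2)
(18 - 49)*D(8, 5) = (18 - 49)*2 = -31*2 = -62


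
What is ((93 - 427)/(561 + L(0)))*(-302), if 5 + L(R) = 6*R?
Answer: 25217/139 ≈ 181.42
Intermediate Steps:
L(R) = -5 + 6*R
((93 - 427)/(561 + L(0)))*(-302) = ((93 - 427)/(561 + (-5 + 6*0)))*(-302) = -334/(561 + (-5 + 0))*(-302) = -334/(561 - 5)*(-302) = -334/556*(-302) = -334*1/556*(-302) = -167/278*(-302) = 25217/139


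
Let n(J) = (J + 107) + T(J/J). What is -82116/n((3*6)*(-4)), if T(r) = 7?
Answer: -13686/7 ≈ -1955.1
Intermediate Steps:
n(J) = 114 + J (n(J) = (J + 107) + 7 = (107 + J) + 7 = 114 + J)
-82116/n((3*6)*(-4)) = -82116/(114 + (3*6)*(-4)) = -82116/(114 + 18*(-4)) = -82116/(114 - 72) = -82116/42 = -82116*1/42 = -13686/7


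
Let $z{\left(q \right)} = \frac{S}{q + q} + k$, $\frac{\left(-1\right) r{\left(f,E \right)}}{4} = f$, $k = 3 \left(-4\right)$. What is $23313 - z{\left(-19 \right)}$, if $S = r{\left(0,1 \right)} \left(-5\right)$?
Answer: $23325$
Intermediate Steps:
$k = -12$
$r{\left(f,E \right)} = - 4 f$
$S = 0$ ($S = \left(-4\right) 0 \left(-5\right) = 0 \left(-5\right) = 0$)
$z{\left(q \right)} = -12$ ($z{\left(q \right)} = \frac{0}{q + q} - 12 = \frac{0}{2 q} - 12 = 0 \frac{1}{2 q} - 12 = 0 - 12 = -12$)
$23313 - z{\left(-19 \right)} = 23313 - -12 = 23313 + 12 = 23325$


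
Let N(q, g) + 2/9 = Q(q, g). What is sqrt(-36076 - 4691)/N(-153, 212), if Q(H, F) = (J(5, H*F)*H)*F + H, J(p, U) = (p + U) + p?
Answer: 9*I*sqrt(40767)/9465926245 ≈ 1.9197e-7*I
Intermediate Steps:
J(p, U) = U + 2*p (J(p, U) = (U + p) + p = U + 2*p)
Q(H, F) = H + F*H*(10 + F*H) (Q(H, F) = ((H*F + 2*5)*H)*F + H = ((F*H + 10)*H)*F + H = ((10 + F*H)*H)*F + H = (H*(10 + F*H))*F + H = F*H*(10 + F*H) + H = H + F*H*(10 + F*H))
N(q, g) = -2/9 + q*(1 + g*(10 + g*q))
sqrt(-36076 - 4691)/N(-153, 212) = sqrt(-36076 - 4691)/(-2/9 - 153*(1 + 212*(10 + 212*(-153)))) = sqrt(-40767)/(-2/9 - 153*(1 + 212*(10 - 32436))) = (I*sqrt(40767))/(-2/9 - 153*(1 + 212*(-32426))) = (I*sqrt(40767))/(-2/9 - 153*(1 - 6874312)) = (I*sqrt(40767))/(-2/9 - 153*(-6874311)) = (I*sqrt(40767))/(-2/9 + 1051769583) = (I*sqrt(40767))/(9465926245/9) = (I*sqrt(40767))*(9/9465926245) = 9*I*sqrt(40767)/9465926245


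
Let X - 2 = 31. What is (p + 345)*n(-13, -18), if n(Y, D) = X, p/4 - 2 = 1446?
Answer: 202521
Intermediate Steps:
X = 33 (X = 2 + 31 = 33)
p = 5792 (p = 8 + 4*1446 = 8 + 5784 = 5792)
n(Y, D) = 33
(p + 345)*n(-13, -18) = (5792 + 345)*33 = 6137*33 = 202521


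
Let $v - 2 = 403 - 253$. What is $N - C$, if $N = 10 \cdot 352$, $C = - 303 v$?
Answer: $49576$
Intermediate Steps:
$v = 152$ ($v = 2 + \left(403 - 253\right) = 2 + 150 = 152$)
$C = -46056$ ($C = \left(-303\right) 152 = -46056$)
$N = 3520$
$N - C = 3520 - -46056 = 3520 + 46056 = 49576$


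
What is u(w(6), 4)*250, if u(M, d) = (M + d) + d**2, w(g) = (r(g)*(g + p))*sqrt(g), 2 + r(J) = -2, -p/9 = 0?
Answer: 5000 - 6000*sqrt(6) ≈ -9696.9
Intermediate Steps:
p = 0 (p = -9*0 = 0)
r(J) = -4 (r(J) = -2 - 2 = -4)
w(g) = -4*g**(3/2) (w(g) = (-4*(g + 0))*sqrt(g) = (-4*g)*sqrt(g) = -4*g**(3/2))
u(M, d) = M + d + d**2
u(w(6), 4)*250 = (-24*sqrt(6) + 4 + 4**2)*250 = (-24*sqrt(6) + 4 + 16)*250 = (20 - 24*sqrt(6))*250 = 5000 - 6000*sqrt(6)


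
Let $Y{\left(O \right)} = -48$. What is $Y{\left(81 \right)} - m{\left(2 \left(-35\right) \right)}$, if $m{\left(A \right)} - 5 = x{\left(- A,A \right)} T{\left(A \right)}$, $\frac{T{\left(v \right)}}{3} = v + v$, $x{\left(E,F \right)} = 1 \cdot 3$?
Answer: $1207$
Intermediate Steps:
$x{\left(E,F \right)} = 3$
$T{\left(v \right)} = 6 v$ ($T{\left(v \right)} = 3 \left(v + v\right) = 3 \cdot 2 v = 6 v$)
$m{\left(A \right)} = 5 + 18 A$ ($m{\left(A \right)} = 5 + 3 \cdot 6 A = 5 + 18 A$)
$Y{\left(81 \right)} - m{\left(2 \left(-35\right) \right)} = -48 - \left(5 + 18 \cdot 2 \left(-35\right)\right) = -48 - \left(5 + 18 \left(-70\right)\right) = -48 - \left(5 - 1260\right) = -48 - -1255 = -48 + 1255 = 1207$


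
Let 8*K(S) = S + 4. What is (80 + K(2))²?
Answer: 104329/16 ≈ 6520.6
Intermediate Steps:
K(S) = ½ + S/8 (K(S) = (S + 4)/8 = (4 + S)/8 = ½ + S/8)
(80 + K(2))² = (80 + (½ + (⅛)*2))² = (80 + (½ + ¼))² = (80 + ¾)² = (323/4)² = 104329/16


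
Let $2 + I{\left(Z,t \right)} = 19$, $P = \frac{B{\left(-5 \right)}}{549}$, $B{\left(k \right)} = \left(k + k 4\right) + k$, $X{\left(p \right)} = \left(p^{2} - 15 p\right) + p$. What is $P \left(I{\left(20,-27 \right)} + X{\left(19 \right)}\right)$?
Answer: $- \frac{1120}{183} \approx -6.1202$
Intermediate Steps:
$X{\left(p \right)} = p^{2} - 14 p$
$B{\left(k \right)} = 6 k$ ($B{\left(k \right)} = \left(k + 4 k\right) + k = 5 k + k = 6 k$)
$P = - \frac{10}{183}$ ($P = \frac{6 \left(-5\right)}{549} = \left(-30\right) \frac{1}{549} = - \frac{10}{183} \approx -0.054645$)
$I{\left(Z,t \right)} = 17$ ($I{\left(Z,t \right)} = -2 + 19 = 17$)
$P \left(I{\left(20,-27 \right)} + X{\left(19 \right)}\right) = - \frac{10 \left(17 + 19 \left(-14 + 19\right)\right)}{183} = - \frac{10 \left(17 + 19 \cdot 5\right)}{183} = - \frac{10 \left(17 + 95\right)}{183} = \left(- \frac{10}{183}\right) 112 = - \frac{1120}{183}$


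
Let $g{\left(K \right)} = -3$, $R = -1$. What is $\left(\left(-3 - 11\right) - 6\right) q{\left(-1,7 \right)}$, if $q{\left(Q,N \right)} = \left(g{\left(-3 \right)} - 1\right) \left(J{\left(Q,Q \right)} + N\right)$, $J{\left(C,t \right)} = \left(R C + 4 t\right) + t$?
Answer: $240$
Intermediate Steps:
$J{\left(C,t \right)} = - C + 5 t$ ($J{\left(C,t \right)} = \left(- C + 4 t\right) + t = - C + 5 t$)
$q{\left(Q,N \right)} = - 16 Q - 4 N$ ($q{\left(Q,N \right)} = \left(-3 - 1\right) \left(\left(- Q + 5 Q\right) + N\right) = - 4 \left(4 Q + N\right) = - 4 \left(N + 4 Q\right) = - 16 Q - 4 N$)
$\left(\left(-3 - 11\right) - 6\right) q{\left(-1,7 \right)} = \left(\left(-3 - 11\right) - 6\right) \left(\left(-16\right) \left(-1\right) - 28\right) = \left(-14 - 6\right) \left(16 - 28\right) = \left(-20\right) \left(-12\right) = 240$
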